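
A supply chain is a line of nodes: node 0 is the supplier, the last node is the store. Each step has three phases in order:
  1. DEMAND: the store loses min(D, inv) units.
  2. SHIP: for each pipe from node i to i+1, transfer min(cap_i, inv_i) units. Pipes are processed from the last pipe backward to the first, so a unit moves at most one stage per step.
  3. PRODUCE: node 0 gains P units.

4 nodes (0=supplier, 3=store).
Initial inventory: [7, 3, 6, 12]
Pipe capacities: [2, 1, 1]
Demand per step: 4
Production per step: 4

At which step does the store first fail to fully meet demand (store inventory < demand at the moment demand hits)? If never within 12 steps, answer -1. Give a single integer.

Step 1: demand=4,sold=4 ship[2->3]=1 ship[1->2]=1 ship[0->1]=2 prod=4 -> [9 4 6 9]
Step 2: demand=4,sold=4 ship[2->3]=1 ship[1->2]=1 ship[0->1]=2 prod=4 -> [11 5 6 6]
Step 3: demand=4,sold=4 ship[2->3]=1 ship[1->2]=1 ship[0->1]=2 prod=4 -> [13 6 6 3]
Step 4: demand=4,sold=3 ship[2->3]=1 ship[1->2]=1 ship[0->1]=2 prod=4 -> [15 7 6 1]
Step 5: demand=4,sold=1 ship[2->3]=1 ship[1->2]=1 ship[0->1]=2 prod=4 -> [17 8 6 1]
Step 6: demand=4,sold=1 ship[2->3]=1 ship[1->2]=1 ship[0->1]=2 prod=4 -> [19 9 6 1]
Step 7: demand=4,sold=1 ship[2->3]=1 ship[1->2]=1 ship[0->1]=2 prod=4 -> [21 10 6 1]
Step 8: demand=4,sold=1 ship[2->3]=1 ship[1->2]=1 ship[0->1]=2 prod=4 -> [23 11 6 1]
Step 9: demand=4,sold=1 ship[2->3]=1 ship[1->2]=1 ship[0->1]=2 prod=4 -> [25 12 6 1]
Step 10: demand=4,sold=1 ship[2->3]=1 ship[1->2]=1 ship[0->1]=2 prod=4 -> [27 13 6 1]
Step 11: demand=4,sold=1 ship[2->3]=1 ship[1->2]=1 ship[0->1]=2 prod=4 -> [29 14 6 1]
Step 12: demand=4,sold=1 ship[2->3]=1 ship[1->2]=1 ship[0->1]=2 prod=4 -> [31 15 6 1]
First stockout at step 4

4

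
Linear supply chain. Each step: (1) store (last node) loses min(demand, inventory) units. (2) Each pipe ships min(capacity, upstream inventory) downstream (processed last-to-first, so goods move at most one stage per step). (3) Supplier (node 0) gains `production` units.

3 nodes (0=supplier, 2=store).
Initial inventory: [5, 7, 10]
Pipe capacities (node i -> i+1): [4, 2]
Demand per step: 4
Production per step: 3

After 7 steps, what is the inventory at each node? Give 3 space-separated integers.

Step 1: demand=4,sold=4 ship[1->2]=2 ship[0->1]=4 prod=3 -> inv=[4 9 8]
Step 2: demand=4,sold=4 ship[1->2]=2 ship[0->1]=4 prod=3 -> inv=[3 11 6]
Step 3: demand=4,sold=4 ship[1->2]=2 ship[0->1]=3 prod=3 -> inv=[3 12 4]
Step 4: demand=4,sold=4 ship[1->2]=2 ship[0->1]=3 prod=3 -> inv=[3 13 2]
Step 5: demand=4,sold=2 ship[1->2]=2 ship[0->1]=3 prod=3 -> inv=[3 14 2]
Step 6: demand=4,sold=2 ship[1->2]=2 ship[0->1]=3 prod=3 -> inv=[3 15 2]
Step 7: demand=4,sold=2 ship[1->2]=2 ship[0->1]=3 prod=3 -> inv=[3 16 2]

3 16 2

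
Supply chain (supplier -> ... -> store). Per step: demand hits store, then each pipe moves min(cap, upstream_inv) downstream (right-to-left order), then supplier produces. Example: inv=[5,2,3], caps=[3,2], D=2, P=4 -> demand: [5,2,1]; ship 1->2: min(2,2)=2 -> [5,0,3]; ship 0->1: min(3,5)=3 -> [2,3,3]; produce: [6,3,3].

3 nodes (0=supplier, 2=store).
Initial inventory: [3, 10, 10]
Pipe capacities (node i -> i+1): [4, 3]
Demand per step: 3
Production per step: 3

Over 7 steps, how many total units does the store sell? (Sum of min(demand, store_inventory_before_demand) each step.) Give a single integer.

Step 1: sold=3 (running total=3) -> [3 10 10]
Step 2: sold=3 (running total=6) -> [3 10 10]
Step 3: sold=3 (running total=9) -> [3 10 10]
Step 4: sold=3 (running total=12) -> [3 10 10]
Step 5: sold=3 (running total=15) -> [3 10 10]
Step 6: sold=3 (running total=18) -> [3 10 10]
Step 7: sold=3 (running total=21) -> [3 10 10]

Answer: 21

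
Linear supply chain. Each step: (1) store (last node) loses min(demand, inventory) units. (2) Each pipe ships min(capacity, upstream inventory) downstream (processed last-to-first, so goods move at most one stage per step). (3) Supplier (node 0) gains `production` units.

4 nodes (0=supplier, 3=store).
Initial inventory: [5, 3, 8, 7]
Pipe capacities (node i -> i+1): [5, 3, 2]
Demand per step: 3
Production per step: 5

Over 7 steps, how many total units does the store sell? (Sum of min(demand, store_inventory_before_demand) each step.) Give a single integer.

Answer: 19

Derivation:
Step 1: sold=3 (running total=3) -> [5 5 9 6]
Step 2: sold=3 (running total=6) -> [5 7 10 5]
Step 3: sold=3 (running total=9) -> [5 9 11 4]
Step 4: sold=3 (running total=12) -> [5 11 12 3]
Step 5: sold=3 (running total=15) -> [5 13 13 2]
Step 6: sold=2 (running total=17) -> [5 15 14 2]
Step 7: sold=2 (running total=19) -> [5 17 15 2]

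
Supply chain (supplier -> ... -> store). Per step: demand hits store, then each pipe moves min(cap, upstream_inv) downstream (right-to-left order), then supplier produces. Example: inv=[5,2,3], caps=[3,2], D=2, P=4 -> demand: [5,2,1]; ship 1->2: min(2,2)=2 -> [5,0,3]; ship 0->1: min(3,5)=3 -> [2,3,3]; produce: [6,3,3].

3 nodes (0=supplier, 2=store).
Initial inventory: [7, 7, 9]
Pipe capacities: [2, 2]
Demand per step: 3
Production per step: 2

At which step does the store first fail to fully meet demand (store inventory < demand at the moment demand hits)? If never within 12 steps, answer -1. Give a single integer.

Step 1: demand=3,sold=3 ship[1->2]=2 ship[0->1]=2 prod=2 -> [7 7 8]
Step 2: demand=3,sold=3 ship[1->2]=2 ship[0->1]=2 prod=2 -> [7 7 7]
Step 3: demand=3,sold=3 ship[1->2]=2 ship[0->1]=2 prod=2 -> [7 7 6]
Step 4: demand=3,sold=3 ship[1->2]=2 ship[0->1]=2 prod=2 -> [7 7 5]
Step 5: demand=3,sold=3 ship[1->2]=2 ship[0->1]=2 prod=2 -> [7 7 4]
Step 6: demand=3,sold=3 ship[1->2]=2 ship[0->1]=2 prod=2 -> [7 7 3]
Step 7: demand=3,sold=3 ship[1->2]=2 ship[0->1]=2 prod=2 -> [7 7 2]
Step 8: demand=3,sold=2 ship[1->2]=2 ship[0->1]=2 prod=2 -> [7 7 2]
Step 9: demand=3,sold=2 ship[1->2]=2 ship[0->1]=2 prod=2 -> [7 7 2]
Step 10: demand=3,sold=2 ship[1->2]=2 ship[0->1]=2 prod=2 -> [7 7 2]
Step 11: demand=3,sold=2 ship[1->2]=2 ship[0->1]=2 prod=2 -> [7 7 2]
Step 12: demand=3,sold=2 ship[1->2]=2 ship[0->1]=2 prod=2 -> [7 7 2]
First stockout at step 8

8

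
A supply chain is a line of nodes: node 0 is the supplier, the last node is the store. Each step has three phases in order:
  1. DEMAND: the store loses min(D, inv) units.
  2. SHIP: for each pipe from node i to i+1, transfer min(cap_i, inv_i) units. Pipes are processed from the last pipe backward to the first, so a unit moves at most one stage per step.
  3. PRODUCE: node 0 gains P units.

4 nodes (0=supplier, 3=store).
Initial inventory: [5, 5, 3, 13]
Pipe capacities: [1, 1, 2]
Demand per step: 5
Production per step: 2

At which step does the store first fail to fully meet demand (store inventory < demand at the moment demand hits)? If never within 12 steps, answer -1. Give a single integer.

Step 1: demand=5,sold=5 ship[2->3]=2 ship[1->2]=1 ship[0->1]=1 prod=2 -> [6 5 2 10]
Step 2: demand=5,sold=5 ship[2->3]=2 ship[1->2]=1 ship[0->1]=1 prod=2 -> [7 5 1 7]
Step 3: demand=5,sold=5 ship[2->3]=1 ship[1->2]=1 ship[0->1]=1 prod=2 -> [8 5 1 3]
Step 4: demand=5,sold=3 ship[2->3]=1 ship[1->2]=1 ship[0->1]=1 prod=2 -> [9 5 1 1]
Step 5: demand=5,sold=1 ship[2->3]=1 ship[1->2]=1 ship[0->1]=1 prod=2 -> [10 5 1 1]
Step 6: demand=5,sold=1 ship[2->3]=1 ship[1->2]=1 ship[0->1]=1 prod=2 -> [11 5 1 1]
Step 7: demand=5,sold=1 ship[2->3]=1 ship[1->2]=1 ship[0->1]=1 prod=2 -> [12 5 1 1]
Step 8: demand=5,sold=1 ship[2->3]=1 ship[1->2]=1 ship[0->1]=1 prod=2 -> [13 5 1 1]
Step 9: demand=5,sold=1 ship[2->3]=1 ship[1->2]=1 ship[0->1]=1 prod=2 -> [14 5 1 1]
Step 10: demand=5,sold=1 ship[2->3]=1 ship[1->2]=1 ship[0->1]=1 prod=2 -> [15 5 1 1]
Step 11: demand=5,sold=1 ship[2->3]=1 ship[1->2]=1 ship[0->1]=1 prod=2 -> [16 5 1 1]
Step 12: demand=5,sold=1 ship[2->3]=1 ship[1->2]=1 ship[0->1]=1 prod=2 -> [17 5 1 1]
First stockout at step 4

4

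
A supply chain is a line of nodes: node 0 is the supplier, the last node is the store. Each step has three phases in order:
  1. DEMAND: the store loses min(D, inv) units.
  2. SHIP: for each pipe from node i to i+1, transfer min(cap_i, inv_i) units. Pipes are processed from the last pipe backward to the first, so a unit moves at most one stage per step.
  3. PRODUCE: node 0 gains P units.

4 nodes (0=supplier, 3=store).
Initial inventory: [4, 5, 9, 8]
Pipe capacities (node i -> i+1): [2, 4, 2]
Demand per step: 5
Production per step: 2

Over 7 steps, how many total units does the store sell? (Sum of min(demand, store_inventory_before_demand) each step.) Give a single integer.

Step 1: sold=5 (running total=5) -> [4 3 11 5]
Step 2: sold=5 (running total=10) -> [4 2 12 2]
Step 3: sold=2 (running total=12) -> [4 2 12 2]
Step 4: sold=2 (running total=14) -> [4 2 12 2]
Step 5: sold=2 (running total=16) -> [4 2 12 2]
Step 6: sold=2 (running total=18) -> [4 2 12 2]
Step 7: sold=2 (running total=20) -> [4 2 12 2]

Answer: 20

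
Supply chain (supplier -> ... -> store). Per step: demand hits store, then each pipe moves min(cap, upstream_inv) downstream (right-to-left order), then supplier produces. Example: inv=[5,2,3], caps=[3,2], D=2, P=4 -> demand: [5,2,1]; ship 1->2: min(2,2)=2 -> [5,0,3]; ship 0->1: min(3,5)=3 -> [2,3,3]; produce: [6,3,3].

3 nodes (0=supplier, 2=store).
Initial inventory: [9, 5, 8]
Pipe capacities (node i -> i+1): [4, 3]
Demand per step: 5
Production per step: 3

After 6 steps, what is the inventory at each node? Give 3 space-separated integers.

Step 1: demand=5,sold=5 ship[1->2]=3 ship[0->1]=4 prod=3 -> inv=[8 6 6]
Step 2: demand=5,sold=5 ship[1->2]=3 ship[0->1]=4 prod=3 -> inv=[7 7 4]
Step 3: demand=5,sold=4 ship[1->2]=3 ship[0->1]=4 prod=3 -> inv=[6 8 3]
Step 4: demand=5,sold=3 ship[1->2]=3 ship[0->1]=4 prod=3 -> inv=[5 9 3]
Step 5: demand=5,sold=3 ship[1->2]=3 ship[0->1]=4 prod=3 -> inv=[4 10 3]
Step 6: demand=5,sold=3 ship[1->2]=3 ship[0->1]=4 prod=3 -> inv=[3 11 3]

3 11 3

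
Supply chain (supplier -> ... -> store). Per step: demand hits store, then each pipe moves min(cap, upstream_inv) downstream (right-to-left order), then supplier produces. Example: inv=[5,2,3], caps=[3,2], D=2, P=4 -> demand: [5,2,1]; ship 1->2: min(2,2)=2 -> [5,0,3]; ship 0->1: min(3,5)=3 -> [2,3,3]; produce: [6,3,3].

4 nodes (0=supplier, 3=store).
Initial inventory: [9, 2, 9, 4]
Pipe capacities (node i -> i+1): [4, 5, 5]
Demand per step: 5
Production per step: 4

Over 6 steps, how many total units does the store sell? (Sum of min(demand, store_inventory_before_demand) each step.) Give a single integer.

Answer: 27

Derivation:
Step 1: sold=4 (running total=4) -> [9 4 6 5]
Step 2: sold=5 (running total=9) -> [9 4 5 5]
Step 3: sold=5 (running total=14) -> [9 4 4 5]
Step 4: sold=5 (running total=19) -> [9 4 4 4]
Step 5: sold=4 (running total=23) -> [9 4 4 4]
Step 6: sold=4 (running total=27) -> [9 4 4 4]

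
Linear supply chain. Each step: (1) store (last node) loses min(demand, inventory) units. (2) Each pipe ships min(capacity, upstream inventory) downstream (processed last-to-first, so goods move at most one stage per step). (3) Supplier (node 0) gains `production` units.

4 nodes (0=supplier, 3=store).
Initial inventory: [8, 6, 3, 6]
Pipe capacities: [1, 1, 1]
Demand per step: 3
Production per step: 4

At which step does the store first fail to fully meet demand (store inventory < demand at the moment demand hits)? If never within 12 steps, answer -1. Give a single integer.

Step 1: demand=3,sold=3 ship[2->3]=1 ship[1->2]=1 ship[0->1]=1 prod=4 -> [11 6 3 4]
Step 2: demand=3,sold=3 ship[2->3]=1 ship[1->2]=1 ship[0->1]=1 prod=4 -> [14 6 3 2]
Step 3: demand=3,sold=2 ship[2->3]=1 ship[1->2]=1 ship[0->1]=1 prod=4 -> [17 6 3 1]
Step 4: demand=3,sold=1 ship[2->3]=1 ship[1->2]=1 ship[0->1]=1 prod=4 -> [20 6 3 1]
Step 5: demand=3,sold=1 ship[2->3]=1 ship[1->2]=1 ship[0->1]=1 prod=4 -> [23 6 3 1]
Step 6: demand=3,sold=1 ship[2->3]=1 ship[1->2]=1 ship[0->1]=1 prod=4 -> [26 6 3 1]
Step 7: demand=3,sold=1 ship[2->3]=1 ship[1->2]=1 ship[0->1]=1 prod=4 -> [29 6 3 1]
Step 8: demand=3,sold=1 ship[2->3]=1 ship[1->2]=1 ship[0->1]=1 prod=4 -> [32 6 3 1]
Step 9: demand=3,sold=1 ship[2->3]=1 ship[1->2]=1 ship[0->1]=1 prod=4 -> [35 6 3 1]
Step 10: demand=3,sold=1 ship[2->3]=1 ship[1->2]=1 ship[0->1]=1 prod=4 -> [38 6 3 1]
Step 11: demand=3,sold=1 ship[2->3]=1 ship[1->2]=1 ship[0->1]=1 prod=4 -> [41 6 3 1]
Step 12: demand=3,sold=1 ship[2->3]=1 ship[1->2]=1 ship[0->1]=1 prod=4 -> [44 6 3 1]
First stockout at step 3

3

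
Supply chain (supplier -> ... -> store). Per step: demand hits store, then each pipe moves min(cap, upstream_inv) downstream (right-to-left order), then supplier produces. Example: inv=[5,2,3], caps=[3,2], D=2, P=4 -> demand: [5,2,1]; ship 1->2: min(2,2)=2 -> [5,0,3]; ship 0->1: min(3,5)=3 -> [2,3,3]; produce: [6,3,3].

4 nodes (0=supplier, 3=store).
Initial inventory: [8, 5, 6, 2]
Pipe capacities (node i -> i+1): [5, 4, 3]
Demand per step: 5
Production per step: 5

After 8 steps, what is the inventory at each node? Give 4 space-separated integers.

Step 1: demand=5,sold=2 ship[2->3]=3 ship[1->2]=4 ship[0->1]=5 prod=5 -> inv=[8 6 7 3]
Step 2: demand=5,sold=3 ship[2->3]=3 ship[1->2]=4 ship[0->1]=5 prod=5 -> inv=[8 7 8 3]
Step 3: demand=5,sold=3 ship[2->3]=3 ship[1->2]=4 ship[0->1]=5 prod=5 -> inv=[8 8 9 3]
Step 4: demand=5,sold=3 ship[2->3]=3 ship[1->2]=4 ship[0->1]=5 prod=5 -> inv=[8 9 10 3]
Step 5: demand=5,sold=3 ship[2->3]=3 ship[1->2]=4 ship[0->1]=5 prod=5 -> inv=[8 10 11 3]
Step 6: demand=5,sold=3 ship[2->3]=3 ship[1->2]=4 ship[0->1]=5 prod=5 -> inv=[8 11 12 3]
Step 7: demand=5,sold=3 ship[2->3]=3 ship[1->2]=4 ship[0->1]=5 prod=5 -> inv=[8 12 13 3]
Step 8: demand=5,sold=3 ship[2->3]=3 ship[1->2]=4 ship[0->1]=5 prod=5 -> inv=[8 13 14 3]

8 13 14 3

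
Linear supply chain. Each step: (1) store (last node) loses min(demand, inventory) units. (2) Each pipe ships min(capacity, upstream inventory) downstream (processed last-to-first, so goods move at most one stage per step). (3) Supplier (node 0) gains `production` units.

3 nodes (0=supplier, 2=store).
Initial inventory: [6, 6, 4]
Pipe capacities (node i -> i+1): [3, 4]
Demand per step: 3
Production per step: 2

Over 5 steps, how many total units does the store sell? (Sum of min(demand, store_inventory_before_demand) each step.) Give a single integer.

Step 1: sold=3 (running total=3) -> [5 5 5]
Step 2: sold=3 (running total=6) -> [4 4 6]
Step 3: sold=3 (running total=9) -> [3 3 7]
Step 4: sold=3 (running total=12) -> [2 3 7]
Step 5: sold=3 (running total=15) -> [2 2 7]

Answer: 15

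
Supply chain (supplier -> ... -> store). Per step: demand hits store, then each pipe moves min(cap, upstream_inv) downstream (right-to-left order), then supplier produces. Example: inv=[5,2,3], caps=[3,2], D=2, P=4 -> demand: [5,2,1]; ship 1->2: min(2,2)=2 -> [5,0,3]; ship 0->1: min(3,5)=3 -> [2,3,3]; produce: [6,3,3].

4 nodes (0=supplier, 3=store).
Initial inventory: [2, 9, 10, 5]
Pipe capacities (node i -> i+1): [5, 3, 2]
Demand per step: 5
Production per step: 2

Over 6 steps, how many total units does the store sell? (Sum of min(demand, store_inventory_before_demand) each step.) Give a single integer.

Step 1: sold=5 (running total=5) -> [2 8 11 2]
Step 2: sold=2 (running total=7) -> [2 7 12 2]
Step 3: sold=2 (running total=9) -> [2 6 13 2]
Step 4: sold=2 (running total=11) -> [2 5 14 2]
Step 5: sold=2 (running total=13) -> [2 4 15 2]
Step 6: sold=2 (running total=15) -> [2 3 16 2]

Answer: 15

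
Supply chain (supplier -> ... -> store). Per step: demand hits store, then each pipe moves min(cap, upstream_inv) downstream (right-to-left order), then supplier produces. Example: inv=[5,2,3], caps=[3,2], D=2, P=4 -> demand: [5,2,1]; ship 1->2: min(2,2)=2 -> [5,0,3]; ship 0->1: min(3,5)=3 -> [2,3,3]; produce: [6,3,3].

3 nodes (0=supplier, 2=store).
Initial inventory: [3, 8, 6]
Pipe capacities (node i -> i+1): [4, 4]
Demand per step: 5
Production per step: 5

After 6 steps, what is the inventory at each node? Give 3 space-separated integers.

Step 1: demand=5,sold=5 ship[1->2]=4 ship[0->1]=3 prod=5 -> inv=[5 7 5]
Step 2: demand=5,sold=5 ship[1->2]=4 ship[0->1]=4 prod=5 -> inv=[6 7 4]
Step 3: demand=5,sold=4 ship[1->2]=4 ship[0->1]=4 prod=5 -> inv=[7 7 4]
Step 4: demand=5,sold=4 ship[1->2]=4 ship[0->1]=4 prod=5 -> inv=[8 7 4]
Step 5: demand=5,sold=4 ship[1->2]=4 ship[0->1]=4 prod=5 -> inv=[9 7 4]
Step 6: demand=5,sold=4 ship[1->2]=4 ship[0->1]=4 prod=5 -> inv=[10 7 4]

10 7 4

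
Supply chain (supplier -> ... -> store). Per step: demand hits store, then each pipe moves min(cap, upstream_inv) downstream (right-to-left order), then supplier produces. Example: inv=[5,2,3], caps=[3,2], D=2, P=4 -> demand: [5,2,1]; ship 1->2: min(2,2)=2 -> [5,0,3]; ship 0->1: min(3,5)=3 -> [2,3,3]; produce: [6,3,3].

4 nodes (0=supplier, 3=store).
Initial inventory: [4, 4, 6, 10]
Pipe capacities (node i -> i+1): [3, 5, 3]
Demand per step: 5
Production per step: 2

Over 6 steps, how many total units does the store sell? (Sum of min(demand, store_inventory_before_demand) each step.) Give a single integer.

Answer: 25

Derivation:
Step 1: sold=5 (running total=5) -> [3 3 7 8]
Step 2: sold=5 (running total=10) -> [2 3 7 6]
Step 3: sold=5 (running total=15) -> [2 2 7 4]
Step 4: sold=4 (running total=19) -> [2 2 6 3]
Step 5: sold=3 (running total=22) -> [2 2 5 3]
Step 6: sold=3 (running total=25) -> [2 2 4 3]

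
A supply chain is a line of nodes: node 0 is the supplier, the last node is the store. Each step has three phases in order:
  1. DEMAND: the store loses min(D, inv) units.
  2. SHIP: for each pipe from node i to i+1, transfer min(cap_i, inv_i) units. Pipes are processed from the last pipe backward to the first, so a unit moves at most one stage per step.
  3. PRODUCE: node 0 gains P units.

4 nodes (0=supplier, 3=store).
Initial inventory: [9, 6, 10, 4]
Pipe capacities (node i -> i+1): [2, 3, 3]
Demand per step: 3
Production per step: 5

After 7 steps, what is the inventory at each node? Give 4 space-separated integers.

Step 1: demand=3,sold=3 ship[2->3]=3 ship[1->2]=3 ship[0->1]=2 prod=5 -> inv=[12 5 10 4]
Step 2: demand=3,sold=3 ship[2->3]=3 ship[1->2]=3 ship[0->1]=2 prod=5 -> inv=[15 4 10 4]
Step 3: demand=3,sold=3 ship[2->3]=3 ship[1->2]=3 ship[0->1]=2 prod=5 -> inv=[18 3 10 4]
Step 4: demand=3,sold=3 ship[2->3]=3 ship[1->2]=3 ship[0->1]=2 prod=5 -> inv=[21 2 10 4]
Step 5: demand=3,sold=3 ship[2->3]=3 ship[1->2]=2 ship[0->1]=2 prod=5 -> inv=[24 2 9 4]
Step 6: demand=3,sold=3 ship[2->3]=3 ship[1->2]=2 ship[0->1]=2 prod=5 -> inv=[27 2 8 4]
Step 7: demand=3,sold=3 ship[2->3]=3 ship[1->2]=2 ship[0->1]=2 prod=5 -> inv=[30 2 7 4]

30 2 7 4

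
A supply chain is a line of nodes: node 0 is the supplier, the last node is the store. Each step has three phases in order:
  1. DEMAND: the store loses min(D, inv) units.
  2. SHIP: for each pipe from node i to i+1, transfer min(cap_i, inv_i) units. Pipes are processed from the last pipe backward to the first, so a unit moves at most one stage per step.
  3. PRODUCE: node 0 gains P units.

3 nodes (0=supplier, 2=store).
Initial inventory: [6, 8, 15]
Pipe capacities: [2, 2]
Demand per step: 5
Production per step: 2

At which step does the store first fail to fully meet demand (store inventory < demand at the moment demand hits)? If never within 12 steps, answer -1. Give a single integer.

Step 1: demand=5,sold=5 ship[1->2]=2 ship[0->1]=2 prod=2 -> [6 8 12]
Step 2: demand=5,sold=5 ship[1->2]=2 ship[0->1]=2 prod=2 -> [6 8 9]
Step 3: demand=5,sold=5 ship[1->2]=2 ship[0->1]=2 prod=2 -> [6 8 6]
Step 4: demand=5,sold=5 ship[1->2]=2 ship[0->1]=2 prod=2 -> [6 8 3]
Step 5: demand=5,sold=3 ship[1->2]=2 ship[0->1]=2 prod=2 -> [6 8 2]
Step 6: demand=5,sold=2 ship[1->2]=2 ship[0->1]=2 prod=2 -> [6 8 2]
Step 7: demand=5,sold=2 ship[1->2]=2 ship[0->1]=2 prod=2 -> [6 8 2]
Step 8: demand=5,sold=2 ship[1->2]=2 ship[0->1]=2 prod=2 -> [6 8 2]
Step 9: demand=5,sold=2 ship[1->2]=2 ship[0->1]=2 prod=2 -> [6 8 2]
Step 10: demand=5,sold=2 ship[1->2]=2 ship[0->1]=2 prod=2 -> [6 8 2]
Step 11: demand=5,sold=2 ship[1->2]=2 ship[0->1]=2 prod=2 -> [6 8 2]
Step 12: demand=5,sold=2 ship[1->2]=2 ship[0->1]=2 prod=2 -> [6 8 2]
First stockout at step 5

5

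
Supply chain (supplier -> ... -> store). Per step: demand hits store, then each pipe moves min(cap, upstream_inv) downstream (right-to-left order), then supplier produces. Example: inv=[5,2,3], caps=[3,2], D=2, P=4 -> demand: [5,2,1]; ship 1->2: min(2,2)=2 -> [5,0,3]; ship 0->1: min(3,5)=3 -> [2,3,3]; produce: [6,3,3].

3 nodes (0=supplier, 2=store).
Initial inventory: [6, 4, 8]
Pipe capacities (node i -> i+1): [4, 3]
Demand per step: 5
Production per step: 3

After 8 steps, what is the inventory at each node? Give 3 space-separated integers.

Step 1: demand=5,sold=5 ship[1->2]=3 ship[0->1]=4 prod=3 -> inv=[5 5 6]
Step 2: demand=5,sold=5 ship[1->2]=3 ship[0->1]=4 prod=3 -> inv=[4 6 4]
Step 3: demand=5,sold=4 ship[1->2]=3 ship[0->1]=4 prod=3 -> inv=[3 7 3]
Step 4: demand=5,sold=3 ship[1->2]=3 ship[0->1]=3 prod=3 -> inv=[3 7 3]
Step 5: demand=5,sold=3 ship[1->2]=3 ship[0->1]=3 prod=3 -> inv=[3 7 3]
Step 6: demand=5,sold=3 ship[1->2]=3 ship[0->1]=3 prod=3 -> inv=[3 7 3]
Step 7: demand=5,sold=3 ship[1->2]=3 ship[0->1]=3 prod=3 -> inv=[3 7 3]
Step 8: demand=5,sold=3 ship[1->2]=3 ship[0->1]=3 prod=3 -> inv=[3 7 3]

3 7 3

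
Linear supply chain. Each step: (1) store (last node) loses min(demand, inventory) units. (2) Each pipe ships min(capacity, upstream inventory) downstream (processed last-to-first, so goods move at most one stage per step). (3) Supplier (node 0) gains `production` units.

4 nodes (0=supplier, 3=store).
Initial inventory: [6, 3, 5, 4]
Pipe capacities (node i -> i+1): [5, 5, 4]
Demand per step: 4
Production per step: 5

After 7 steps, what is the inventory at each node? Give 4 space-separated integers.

Step 1: demand=4,sold=4 ship[2->3]=4 ship[1->2]=3 ship[0->1]=5 prod=5 -> inv=[6 5 4 4]
Step 2: demand=4,sold=4 ship[2->3]=4 ship[1->2]=5 ship[0->1]=5 prod=5 -> inv=[6 5 5 4]
Step 3: demand=4,sold=4 ship[2->3]=4 ship[1->2]=5 ship[0->1]=5 prod=5 -> inv=[6 5 6 4]
Step 4: demand=4,sold=4 ship[2->3]=4 ship[1->2]=5 ship[0->1]=5 prod=5 -> inv=[6 5 7 4]
Step 5: demand=4,sold=4 ship[2->3]=4 ship[1->2]=5 ship[0->1]=5 prod=5 -> inv=[6 5 8 4]
Step 6: demand=4,sold=4 ship[2->3]=4 ship[1->2]=5 ship[0->1]=5 prod=5 -> inv=[6 5 9 4]
Step 7: demand=4,sold=4 ship[2->3]=4 ship[1->2]=5 ship[0->1]=5 prod=5 -> inv=[6 5 10 4]

6 5 10 4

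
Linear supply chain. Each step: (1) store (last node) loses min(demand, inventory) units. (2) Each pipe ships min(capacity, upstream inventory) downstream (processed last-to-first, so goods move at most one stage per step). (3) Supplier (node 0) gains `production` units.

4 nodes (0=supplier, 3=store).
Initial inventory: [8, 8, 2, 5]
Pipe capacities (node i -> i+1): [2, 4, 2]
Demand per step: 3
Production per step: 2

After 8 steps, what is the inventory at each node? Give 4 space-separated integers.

Step 1: demand=3,sold=3 ship[2->3]=2 ship[1->2]=4 ship[0->1]=2 prod=2 -> inv=[8 6 4 4]
Step 2: demand=3,sold=3 ship[2->3]=2 ship[1->2]=4 ship[0->1]=2 prod=2 -> inv=[8 4 6 3]
Step 3: demand=3,sold=3 ship[2->3]=2 ship[1->2]=4 ship[0->1]=2 prod=2 -> inv=[8 2 8 2]
Step 4: demand=3,sold=2 ship[2->3]=2 ship[1->2]=2 ship[0->1]=2 prod=2 -> inv=[8 2 8 2]
Step 5: demand=3,sold=2 ship[2->3]=2 ship[1->2]=2 ship[0->1]=2 prod=2 -> inv=[8 2 8 2]
Step 6: demand=3,sold=2 ship[2->3]=2 ship[1->2]=2 ship[0->1]=2 prod=2 -> inv=[8 2 8 2]
Step 7: demand=3,sold=2 ship[2->3]=2 ship[1->2]=2 ship[0->1]=2 prod=2 -> inv=[8 2 8 2]
Step 8: demand=3,sold=2 ship[2->3]=2 ship[1->2]=2 ship[0->1]=2 prod=2 -> inv=[8 2 8 2]

8 2 8 2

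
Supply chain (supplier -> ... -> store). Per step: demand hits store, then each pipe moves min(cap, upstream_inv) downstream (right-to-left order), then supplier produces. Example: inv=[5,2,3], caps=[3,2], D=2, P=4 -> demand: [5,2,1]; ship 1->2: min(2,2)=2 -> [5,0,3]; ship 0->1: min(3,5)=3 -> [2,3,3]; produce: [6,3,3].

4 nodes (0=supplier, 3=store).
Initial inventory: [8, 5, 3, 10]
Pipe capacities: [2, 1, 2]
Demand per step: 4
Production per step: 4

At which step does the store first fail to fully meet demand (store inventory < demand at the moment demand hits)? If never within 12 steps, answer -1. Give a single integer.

Step 1: demand=4,sold=4 ship[2->3]=2 ship[1->2]=1 ship[0->1]=2 prod=4 -> [10 6 2 8]
Step 2: demand=4,sold=4 ship[2->3]=2 ship[1->2]=1 ship[0->1]=2 prod=4 -> [12 7 1 6]
Step 3: demand=4,sold=4 ship[2->3]=1 ship[1->2]=1 ship[0->1]=2 prod=4 -> [14 8 1 3]
Step 4: demand=4,sold=3 ship[2->3]=1 ship[1->2]=1 ship[0->1]=2 prod=4 -> [16 9 1 1]
Step 5: demand=4,sold=1 ship[2->3]=1 ship[1->2]=1 ship[0->1]=2 prod=4 -> [18 10 1 1]
Step 6: demand=4,sold=1 ship[2->3]=1 ship[1->2]=1 ship[0->1]=2 prod=4 -> [20 11 1 1]
Step 7: demand=4,sold=1 ship[2->3]=1 ship[1->2]=1 ship[0->1]=2 prod=4 -> [22 12 1 1]
Step 8: demand=4,sold=1 ship[2->3]=1 ship[1->2]=1 ship[0->1]=2 prod=4 -> [24 13 1 1]
Step 9: demand=4,sold=1 ship[2->3]=1 ship[1->2]=1 ship[0->1]=2 prod=4 -> [26 14 1 1]
Step 10: demand=4,sold=1 ship[2->3]=1 ship[1->2]=1 ship[0->1]=2 prod=4 -> [28 15 1 1]
Step 11: demand=4,sold=1 ship[2->3]=1 ship[1->2]=1 ship[0->1]=2 prod=4 -> [30 16 1 1]
Step 12: demand=4,sold=1 ship[2->3]=1 ship[1->2]=1 ship[0->1]=2 prod=4 -> [32 17 1 1]
First stockout at step 4

4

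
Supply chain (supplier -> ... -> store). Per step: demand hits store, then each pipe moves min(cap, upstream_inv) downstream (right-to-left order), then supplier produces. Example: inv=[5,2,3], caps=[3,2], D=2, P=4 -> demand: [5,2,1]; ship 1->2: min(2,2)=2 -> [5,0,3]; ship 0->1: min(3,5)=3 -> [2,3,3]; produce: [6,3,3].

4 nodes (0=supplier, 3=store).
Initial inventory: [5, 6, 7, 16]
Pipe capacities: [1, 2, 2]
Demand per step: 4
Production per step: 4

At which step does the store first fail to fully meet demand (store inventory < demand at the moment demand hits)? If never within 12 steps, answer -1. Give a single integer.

Step 1: demand=4,sold=4 ship[2->3]=2 ship[1->2]=2 ship[0->1]=1 prod=4 -> [8 5 7 14]
Step 2: demand=4,sold=4 ship[2->3]=2 ship[1->2]=2 ship[0->1]=1 prod=4 -> [11 4 7 12]
Step 3: demand=4,sold=4 ship[2->3]=2 ship[1->2]=2 ship[0->1]=1 prod=4 -> [14 3 7 10]
Step 4: demand=4,sold=4 ship[2->3]=2 ship[1->2]=2 ship[0->1]=1 prod=4 -> [17 2 7 8]
Step 5: demand=4,sold=4 ship[2->3]=2 ship[1->2]=2 ship[0->1]=1 prod=4 -> [20 1 7 6]
Step 6: demand=4,sold=4 ship[2->3]=2 ship[1->2]=1 ship[0->1]=1 prod=4 -> [23 1 6 4]
Step 7: demand=4,sold=4 ship[2->3]=2 ship[1->2]=1 ship[0->1]=1 prod=4 -> [26 1 5 2]
Step 8: demand=4,sold=2 ship[2->3]=2 ship[1->2]=1 ship[0->1]=1 prod=4 -> [29 1 4 2]
Step 9: demand=4,sold=2 ship[2->3]=2 ship[1->2]=1 ship[0->1]=1 prod=4 -> [32 1 3 2]
Step 10: demand=4,sold=2 ship[2->3]=2 ship[1->2]=1 ship[0->1]=1 prod=4 -> [35 1 2 2]
Step 11: demand=4,sold=2 ship[2->3]=2 ship[1->2]=1 ship[0->1]=1 prod=4 -> [38 1 1 2]
Step 12: demand=4,sold=2 ship[2->3]=1 ship[1->2]=1 ship[0->1]=1 prod=4 -> [41 1 1 1]
First stockout at step 8

8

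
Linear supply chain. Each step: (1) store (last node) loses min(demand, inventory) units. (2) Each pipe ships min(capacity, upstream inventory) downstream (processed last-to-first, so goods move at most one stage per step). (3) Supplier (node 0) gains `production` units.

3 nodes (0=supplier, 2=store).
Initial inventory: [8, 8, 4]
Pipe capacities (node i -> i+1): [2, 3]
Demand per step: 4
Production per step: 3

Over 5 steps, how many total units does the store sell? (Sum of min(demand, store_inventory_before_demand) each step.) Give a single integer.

Answer: 16

Derivation:
Step 1: sold=4 (running total=4) -> [9 7 3]
Step 2: sold=3 (running total=7) -> [10 6 3]
Step 3: sold=3 (running total=10) -> [11 5 3]
Step 4: sold=3 (running total=13) -> [12 4 3]
Step 5: sold=3 (running total=16) -> [13 3 3]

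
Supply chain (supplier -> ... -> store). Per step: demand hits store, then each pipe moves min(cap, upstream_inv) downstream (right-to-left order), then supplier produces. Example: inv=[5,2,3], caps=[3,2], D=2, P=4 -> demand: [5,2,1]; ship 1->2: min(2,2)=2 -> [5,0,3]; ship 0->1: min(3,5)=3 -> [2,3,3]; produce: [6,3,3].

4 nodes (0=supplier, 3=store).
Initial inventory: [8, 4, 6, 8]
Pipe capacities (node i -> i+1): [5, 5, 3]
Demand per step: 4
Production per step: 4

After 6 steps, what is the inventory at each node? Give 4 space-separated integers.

Step 1: demand=4,sold=4 ship[2->3]=3 ship[1->2]=4 ship[0->1]=5 prod=4 -> inv=[7 5 7 7]
Step 2: demand=4,sold=4 ship[2->3]=3 ship[1->2]=5 ship[0->1]=5 prod=4 -> inv=[6 5 9 6]
Step 3: demand=4,sold=4 ship[2->3]=3 ship[1->2]=5 ship[0->1]=5 prod=4 -> inv=[5 5 11 5]
Step 4: demand=4,sold=4 ship[2->3]=3 ship[1->2]=5 ship[0->1]=5 prod=4 -> inv=[4 5 13 4]
Step 5: demand=4,sold=4 ship[2->3]=3 ship[1->2]=5 ship[0->1]=4 prod=4 -> inv=[4 4 15 3]
Step 6: demand=4,sold=3 ship[2->3]=3 ship[1->2]=4 ship[0->1]=4 prod=4 -> inv=[4 4 16 3]

4 4 16 3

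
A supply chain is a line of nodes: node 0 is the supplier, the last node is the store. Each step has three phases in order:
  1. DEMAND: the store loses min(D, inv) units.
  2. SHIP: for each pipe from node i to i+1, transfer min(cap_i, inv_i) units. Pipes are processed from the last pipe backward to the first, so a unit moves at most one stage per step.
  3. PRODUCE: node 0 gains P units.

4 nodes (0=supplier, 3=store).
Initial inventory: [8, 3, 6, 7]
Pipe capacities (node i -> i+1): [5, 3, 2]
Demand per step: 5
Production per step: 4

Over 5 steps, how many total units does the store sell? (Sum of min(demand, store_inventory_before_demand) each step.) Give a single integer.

Step 1: sold=5 (running total=5) -> [7 5 7 4]
Step 2: sold=4 (running total=9) -> [6 7 8 2]
Step 3: sold=2 (running total=11) -> [5 9 9 2]
Step 4: sold=2 (running total=13) -> [4 11 10 2]
Step 5: sold=2 (running total=15) -> [4 12 11 2]

Answer: 15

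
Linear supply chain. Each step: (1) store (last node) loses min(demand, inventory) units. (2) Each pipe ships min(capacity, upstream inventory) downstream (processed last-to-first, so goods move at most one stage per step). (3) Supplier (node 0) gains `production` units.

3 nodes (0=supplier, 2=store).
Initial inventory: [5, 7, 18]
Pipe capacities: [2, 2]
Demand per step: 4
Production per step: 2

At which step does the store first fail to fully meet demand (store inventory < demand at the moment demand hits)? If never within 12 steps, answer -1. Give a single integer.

Step 1: demand=4,sold=4 ship[1->2]=2 ship[0->1]=2 prod=2 -> [5 7 16]
Step 2: demand=4,sold=4 ship[1->2]=2 ship[0->1]=2 prod=2 -> [5 7 14]
Step 3: demand=4,sold=4 ship[1->2]=2 ship[0->1]=2 prod=2 -> [5 7 12]
Step 4: demand=4,sold=4 ship[1->2]=2 ship[0->1]=2 prod=2 -> [5 7 10]
Step 5: demand=4,sold=4 ship[1->2]=2 ship[0->1]=2 prod=2 -> [5 7 8]
Step 6: demand=4,sold=4 ship[1->2]=2 ship[0->1]=2 prod=2 -> [5 7 6]
Step 7: demand=4,sold=4 ship[1->2]=2 ship[0->1]=2 prod=2 -> [5 7 4]
Step 8: demand=4,sold=4 ship[1->2]=2 ship[0->1]=2 prod=2 -> [5 7 2]
Step 9: demand=4,sold=2 ship[1->2]=2 ship[0->1]=2 prod=2 -> [5 7 2]
Step 10: demand=4,sold=2 ship[1->2]=2 ship[0->1]=2 prod=2 -> [5 7 2]
Step 11: demand=4,sold=2 ship[1->2]=2 ship[0->1]=2 prod=2 -> [5 7 2]
Step 12: demand=4,sold=2 ship[1->2]=2 ship[0->1]=2 prod=2 -> [5 7 2]
First stockout at step 9

9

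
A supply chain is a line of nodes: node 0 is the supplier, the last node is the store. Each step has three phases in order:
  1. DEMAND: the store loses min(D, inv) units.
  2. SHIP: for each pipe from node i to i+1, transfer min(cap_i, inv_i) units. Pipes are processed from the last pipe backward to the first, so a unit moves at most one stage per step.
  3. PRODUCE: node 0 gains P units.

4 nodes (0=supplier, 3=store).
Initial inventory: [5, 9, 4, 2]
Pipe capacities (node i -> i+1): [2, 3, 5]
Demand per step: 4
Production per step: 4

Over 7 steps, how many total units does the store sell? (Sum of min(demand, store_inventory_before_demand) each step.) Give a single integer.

Answer: 21

Derivation:
Step 1: sold=2 (running total=2) -> [7 8 3 4]
Step 2: sold=4 (running total=6) -> [9 7 3 3]
Step 3: sold=3 (running total=9) -> [11 6 3 3]
Step 4: sold=3 (running total=12) -> [13 5 3 3]
Step 5: sold=3 (running total=15) -> [15 4 3 3]
Step 6: sold=3 (running total=18) -> [17 3 3 3]
Step 7: sold=3 (running total=21) -> [19 2 3 3]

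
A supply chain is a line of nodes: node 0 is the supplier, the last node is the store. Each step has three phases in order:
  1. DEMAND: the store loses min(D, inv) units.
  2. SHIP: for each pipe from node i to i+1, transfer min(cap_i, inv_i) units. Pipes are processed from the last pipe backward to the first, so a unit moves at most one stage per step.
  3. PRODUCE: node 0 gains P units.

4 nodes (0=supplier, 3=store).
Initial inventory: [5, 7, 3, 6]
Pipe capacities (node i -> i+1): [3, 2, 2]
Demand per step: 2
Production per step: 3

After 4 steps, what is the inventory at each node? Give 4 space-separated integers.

Step 1: demand=2,sold=2 ship[2->3]=2 ship[1->2]=2 ship[0->1]=3 prod=3 -> inv=[5 8 3 6]
Step 2: demand=2,sold=2 ship[2->3]=2 ship[1->2]=2 ship[0->1]=3 prod=3 -> inv=[5 9 3 6]
Step 3: demand=2,sold=2 ship[2->3]=2 ship[1->2]=2 ship[0->1]=3 prod=3 -> inv=[5 10 3 6]
Step 4: demand=2,sold=2 ship[2->3]=2 ship[1->2]=2 ship[0->1]=3 prod=3 -> inv=[5 11 3 6]

5 11 3 6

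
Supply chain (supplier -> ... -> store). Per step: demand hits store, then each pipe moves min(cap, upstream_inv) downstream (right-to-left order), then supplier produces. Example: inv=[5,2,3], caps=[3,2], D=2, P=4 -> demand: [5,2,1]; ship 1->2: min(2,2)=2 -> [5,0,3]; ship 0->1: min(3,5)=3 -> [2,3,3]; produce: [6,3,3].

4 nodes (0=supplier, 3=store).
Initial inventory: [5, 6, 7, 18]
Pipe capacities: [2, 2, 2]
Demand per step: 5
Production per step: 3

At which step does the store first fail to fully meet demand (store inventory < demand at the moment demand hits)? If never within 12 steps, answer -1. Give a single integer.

Step 1: demand=5,sold=5 ship[2->3]=2 ship[1->2]=2 ship[0->1]=2 prod=3 -> [6 6 7 15]
Step 2: demand=5,sold=5 ship[2->3]=2 ship[1->2]=2 ship[0->1]=2 prod=3 -> [7 6 7 12]
Step 3: demand=5,sold=5 ship[2->3]=2 ship[1->2]=2 ship[0->1]=2 prod=3 -> [8 6 7 9]
Step 4: demand=5,sold=5 ship[2->3]=2 ship[1->2]=2 ship[0->1]=2 prod=3 -> [9 6 7 6]
Step 5: demand=5,sold=5 ship[2->3]=2 ship[1->2]=2 ship[0->1]=2 prod=3 -> [10 6 7 3]
Step 6: demand=5,sold=3 ship[2->3]=2 ship[1->2]=2 ship[0->1]=2 prod=3 -> [11 6 7 2]
Step 7: demand=5,sold=2 ship[2->3]=2 ship[1->2]=2 ship[0->1]=2 prod=3 -> [12 6 7 2]
Step 8: demand=5,sold=2 ship[2->3]=2 ship[1->2]=2 ship[0->1]=2 prod=3 -> [13 6 7 2]
Step 9: demand=5,sold=2 ship[2->3]=2 ship[1->2]=2 ship[0->1]=2 prod=3 -> [14 6 7 2]
Step 10: demand=5,sold=2 ship[2->3]=2 ship[1->2]=2 ship[0->1]=2 prod=3 -> [15 6 7 2]
Step 11: demand=5,sold=2 ship[2->3]=2 ship[1->2]=2 ship[0->1]=2 prod=3 -> [16 6 7 2]
Step 12: demand=5,sold=2 ship[2->3]=2 ship[1->2]=2 ship[0->1]=2 prod=3 -> [17 6 7 2]
First stockout at step 6

6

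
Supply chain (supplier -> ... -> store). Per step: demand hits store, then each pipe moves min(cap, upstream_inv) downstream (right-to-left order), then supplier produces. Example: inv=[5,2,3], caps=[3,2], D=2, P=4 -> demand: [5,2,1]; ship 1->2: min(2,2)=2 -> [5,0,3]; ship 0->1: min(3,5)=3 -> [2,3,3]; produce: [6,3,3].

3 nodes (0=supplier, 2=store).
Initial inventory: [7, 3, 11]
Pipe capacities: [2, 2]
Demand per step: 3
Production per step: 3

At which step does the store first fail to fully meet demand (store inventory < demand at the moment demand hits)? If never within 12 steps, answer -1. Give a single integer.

Step 1: demand=3,sold=3 ship[1->2]=2 ship[0->1]=2 prod=3 -> [8 3 10]
Step 2: demand=3,sold=3 ship[1->2]=2 ship[0->1]=2 prod=3 -> [9 3 9]
Step 3: demand=3,sold=3 ship[1->2]=2 ship[0->1]=2 prod=3 -> [10 3 8]
Step 4: demand=3,sold=3 ship[1->2]=2 ship[0->1]=2 prod=3 -> [11 3 7]
Step 5: demand=3,sold=3 ship[1->2]=2 ship[0->1]=2 prod=3 -> [12 3 6]
Step 6: demand=3,sold=3 ship[1->2]=2 ship[0->1]=2 prod=3 -> [13 3 5]
Step 7: demand=3,sold=3 ship[1->2]=2 ship[0->1]=2 prod=3 -> [14 3 4]
Step 8: demand=3,sold=3 ship[1->2]=2 ship[0->1]=2 prod=3 -> [15 3 3]
Step 9: demand=3,sold=3 ship[1->2]=2 ship[0->1]=2 prod=3 -> [16 3 2]
Step 10: demand=3,sold=2 ship[1->2]=2 ship[0->1]=2 prod=3 -> [17 3 2]
Step 11: demand=3,sold=2 ship[1->2]=2 ship[0->1]=2 prod=3 -> [18 3 2]
Step 12: demand=3,sold=2 ship[1->2]=2 ship[0->1]=2 prod=3 -> [19 3 2]
First stockout at step 10

10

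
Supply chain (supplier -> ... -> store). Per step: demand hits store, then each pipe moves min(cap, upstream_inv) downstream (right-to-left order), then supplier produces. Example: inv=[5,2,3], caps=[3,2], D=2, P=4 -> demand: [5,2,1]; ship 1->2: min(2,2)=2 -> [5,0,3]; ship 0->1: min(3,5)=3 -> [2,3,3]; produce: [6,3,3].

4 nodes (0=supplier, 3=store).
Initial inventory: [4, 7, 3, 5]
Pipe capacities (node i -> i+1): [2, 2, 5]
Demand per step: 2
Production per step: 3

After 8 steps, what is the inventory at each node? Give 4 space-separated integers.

Step 1: demand=2,sold=2 ship[2->3]=3 ship[1->2]=2 ship[0->1]=2 prod=3 -> inv=[5 7 2 6]
Step 2: demand=2,sold=2 ship[2->3]=2 ship[1->2]=2 ship[0->1]=2 prod=3 -> inv=[6 7 2 6]
Step 3: demand=2,sold=2 ship[2->3]=2 ship[1->2]=2 ship[0->1]=2 prod=3 -> inv=[7 7 2 6]
Step 4: demand=2,sold=2 ship[2->3]=2 ship[1->2]=2 ship[0->1]=2 prod=3 -> inv=[8 7 2 6]
Step 5: demand=2,sold=2 ship[2->3]=2 ship[1->2]=2 ship[0->1]=2 prod=3 -> inv=[9 7 2 6]
Step 6: demand=2,sold=2 ship[2->3]=2 ship[1->2]=2 ship[0->1]=2 prod=3 -> inv=[10 7 2 6]
Step 7: demand=2,sold=2 ship[2->3]=2 ship[1->2]=2 ship[0->1]=2 prod=3 -> inv=[11 7 2 6]
Step 8: demand=2,sold=2 ship[2->3]=2 ship[1->2]=2 ship[0->1]=2 prod=3 -> inv=[12 7 2 6]

12 7 2 6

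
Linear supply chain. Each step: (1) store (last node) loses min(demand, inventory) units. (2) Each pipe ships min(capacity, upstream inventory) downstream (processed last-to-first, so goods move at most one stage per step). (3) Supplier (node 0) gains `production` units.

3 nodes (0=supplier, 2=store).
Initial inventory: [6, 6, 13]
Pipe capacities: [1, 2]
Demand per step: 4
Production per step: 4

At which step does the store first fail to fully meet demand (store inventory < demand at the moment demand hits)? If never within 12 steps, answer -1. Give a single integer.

Step 1: demand=4,sold=4 ship[1->2]=2 ship[0->1]=1 prod=4 -> [9 5 11]
Step 2: demand=4,sold=4 ship[1->2]=2 ship[0->1]=1 prod=4 -> [12 4 9]
Step 3: demand=4,sold=4 ship[1->2]=2 ship[0->1]=1 prod=4 -> [15 3 7]
Step 4: demand=4,sold=4 ship[1->2]=2 ship[0->1]=1 prod=4 -> [18 2 5]
Step 5: demand=4,sold=4 ship[1->2]=2 ship[0->1]=1 prod=4 -> [21 1 3]
Step 6: demand=4,sold=3 ship[1->2]=1 ship[0->1]=1 prod=4 -> [24 1 1]
Step 7: demand=4,sold=1 ship[1->2]=1 ship[0->1]=1 prod=4 -> [27 1 1]
Step 8: demand=4,sold=1 ship[1->2]=1 ship[0->1]=1 prod=4 -> [30 1 1]
Step 9: demand=4,sold=1 ship[1->2]=1 ship[0->1]=1 prod=4 -> [33 1 1]
Step 10: demand=4,sold=1 ship[1->2]=1 ship[0->1]=1 prod=4 -> [36 1 1]
Step 11: demand=4,sold=1 ship[1->2]=1 ship[0->1]=1 prod=4 -> [39 1 1]
Step 12: demand=4,sold=1 ship[1->2]=1 ship[0->1]=1 prod=4 -> [42 1 1]
First stockout at step 6

6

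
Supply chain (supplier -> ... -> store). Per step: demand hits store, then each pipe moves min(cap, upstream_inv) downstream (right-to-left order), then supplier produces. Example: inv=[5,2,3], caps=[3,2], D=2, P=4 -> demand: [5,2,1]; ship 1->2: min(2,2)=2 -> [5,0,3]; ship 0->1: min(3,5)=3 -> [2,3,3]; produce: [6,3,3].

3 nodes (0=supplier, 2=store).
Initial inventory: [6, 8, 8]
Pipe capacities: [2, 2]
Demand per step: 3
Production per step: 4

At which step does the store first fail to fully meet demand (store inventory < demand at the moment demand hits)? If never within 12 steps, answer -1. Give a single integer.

Step 1: demand=3,sold=3 ship[1->2]=2 ship[0->1]=2 prod=4 -> [8 8 7]
Step 2: demand=3,sold=3 ship[1->2]=2 ship[0->1]=2 prod=4 -> [10 8 6]
Step 3: demand=3,sold=3 ship[1->2]=2 ship[0->1]=2 prod=4 -> [12 8 5]
Step 4: demand=3,sold=3 ship[1->2]=2 ship[0->1]=2 prod=4 -> [14 8 4]
Step 5: demand=3,sold=3 ship[1->2]=2 ship[0->1]=2 prod=4 -> [16 8 3]
Step 6: demand=3,sold=3 ship[1->2]=2 ship[0->1]=2 prod=4 -> [18 8 2]
Step 7: demand=3,sold=2 ship[1->2]=2 ship[0->1]=2 prod=4 -> [20 8 2]
Step 8: demand=3,sold=2 ship[1->2]=2 ship[0->1]=2 prod=4 -> [22 8 2]
Step 9: demand=3,sold=2 ship[1->2]=2 ship[0->1]=2 prod=4 -> [24 8 2]
Step 10: demand=3,sold=2 ship[1->2]=2 ship[0->1]=2 prod=4 -> [26 8 2]
Step 11: demand=3,sold=2 ship[1->2]=2 ship[0->1]=2 prod=4 -> [28 8 2]
Step 12: demand=3,sold=2 ship[1->2]=2 ship[0->1]=2 prod=4 -> [30 8 2]
First stockout at step 7

7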